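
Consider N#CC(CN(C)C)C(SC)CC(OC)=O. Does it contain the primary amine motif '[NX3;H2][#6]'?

No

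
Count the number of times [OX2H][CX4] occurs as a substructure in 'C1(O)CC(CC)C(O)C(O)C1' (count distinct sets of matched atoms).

3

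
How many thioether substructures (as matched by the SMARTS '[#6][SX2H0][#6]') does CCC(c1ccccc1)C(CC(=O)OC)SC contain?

1

[#6][SX2H0][#6] is the SMARTS for a thioether: an aliphatic sulfur bridging two carbons with no H on the sulfur.
Exactly one fragment in the molecule meets all constraints, giving 1 match.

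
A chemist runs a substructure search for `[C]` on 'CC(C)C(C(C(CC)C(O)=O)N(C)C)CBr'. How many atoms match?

The query [C] means: uppercase C matches aliphatic (non-aromatic) carbon only.
Check the 16 heavy atoms by environment: 12× C → match; 1× Br → no; 2× O → no; 1× N → no.
That gives 12 matching atoms.

12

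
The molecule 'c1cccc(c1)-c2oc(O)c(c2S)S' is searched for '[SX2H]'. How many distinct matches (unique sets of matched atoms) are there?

2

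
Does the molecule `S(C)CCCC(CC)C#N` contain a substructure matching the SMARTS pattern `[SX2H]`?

No

The pattern [SX2H] describes an aliphatic sulfur with two connections, one being H — a thiol.
The closest candidate here is a methylthio ether (-SCH3), but the sulfur has H0 (bonded to two carbons), not H1. No other fragment satisfies the full query, so there is no match.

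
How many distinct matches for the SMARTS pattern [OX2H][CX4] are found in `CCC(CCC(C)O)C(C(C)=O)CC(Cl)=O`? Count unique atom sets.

[OX2H][CX4] is the SMARTS for an aliphatic alcohol: a hydroxyl oxygen bound to an sp3 (X4) carbon.
Exactly one fragment in the molecule meets all constraints, giving 1 match.

1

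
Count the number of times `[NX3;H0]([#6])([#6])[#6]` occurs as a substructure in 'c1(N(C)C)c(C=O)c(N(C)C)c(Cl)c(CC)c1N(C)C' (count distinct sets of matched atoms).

[NX3;H0]([#6])([#6])[#6] is the SMARTS for a tertiary amine: a trivalent nitrogen with no H, bonded to three carbons.
The molecule carries 3 separate instances of a dimethylamino group (-N(CH3)2) meeting every constraint; each maps to a distinct set of atoms, giving 3 matches.

3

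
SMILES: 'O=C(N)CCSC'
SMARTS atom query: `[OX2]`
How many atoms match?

0

Check the 7 heavy atoms by environment: 3× C (X4) → no; 1× C (X3) → no; 1× O (X1) → no; 1× N (X3) → no; 1× S (X2) → no.
No environment satisfies the query, so 0 matching atoms.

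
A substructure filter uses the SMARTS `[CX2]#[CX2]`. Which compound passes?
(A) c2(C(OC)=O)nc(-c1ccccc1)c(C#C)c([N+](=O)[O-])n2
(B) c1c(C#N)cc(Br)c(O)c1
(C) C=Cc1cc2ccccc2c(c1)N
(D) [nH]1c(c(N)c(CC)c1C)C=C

[CX2]#[CX2] describes a carbon-carbon triple bond (an alkyne).
(A) contains an ethynyl group (-C#CH), which satisfies every atom and bond constraint.
(B) has a nitrile (-C#N) but the triple bond is C#N, not C#C.
(C) has a vinyl group (-CH=CH2) but the C=C is a double bond; both carbons are CX3, not CX2.
(D) has a vinyl group (-CH=CH2) but the C=C is a double bond; both carbons are CX3, not CX2.
So the answer is (A).

A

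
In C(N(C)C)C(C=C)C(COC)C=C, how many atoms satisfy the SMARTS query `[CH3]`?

3

The query [CH3] means: aliphatic carbon with exactly three hydrogens.
Check the 13 heavy atoms by environment: 4× C (H2) → no; 4× C (H1) → no; 1× O (H0) → no; 3× C (H3) → match; 1× N (H0) → no.
That gives 3 matching atoms.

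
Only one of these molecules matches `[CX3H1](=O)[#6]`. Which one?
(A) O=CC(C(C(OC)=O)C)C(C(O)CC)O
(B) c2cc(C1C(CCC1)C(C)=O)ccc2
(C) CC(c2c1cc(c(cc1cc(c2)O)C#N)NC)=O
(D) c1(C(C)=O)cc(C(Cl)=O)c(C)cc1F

[CX3H1](=O)[#6] describes an sp2 carbon with one H, double-bonded to O and single-bonded to carbon (an aldehyde).
(A) contains an aldehyde (-CHO), which satisfies every atom and bond constraint.
(B) has an acetyl/ketone group (-C(=O)CH3) but the carbonyl carbon has H0 (two carbon neighbours), not H1.
(C) has an acetyl/ketone group (-C(=O)CH3) but the carbonyl carbon has H0 (two carbon neighbours), not H1.
(D) has an acetyl/ketone group (-C(=O)CH3) but the carbonyl carbon has H0 (two carbon neighbours), not H1.
So the answer is (A).

A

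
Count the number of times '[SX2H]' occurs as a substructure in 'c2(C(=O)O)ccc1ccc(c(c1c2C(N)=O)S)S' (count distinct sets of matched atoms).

[SX2H] is the SMARTS for a thiol: an aliphatic sulfur with two connections, one being H.
The molecule carries 2 separate instances of a thiol (-SH) meeting every constraint; each maps to a distinct set of atoms, giving 2 matches.

2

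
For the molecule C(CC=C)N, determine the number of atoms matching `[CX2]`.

0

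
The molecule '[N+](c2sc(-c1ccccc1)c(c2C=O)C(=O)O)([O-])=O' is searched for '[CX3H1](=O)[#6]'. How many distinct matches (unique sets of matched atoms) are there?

[CX3H1](=O)[#6] is the SMARTS for an aldehyde: an sp2 carbon with one H, double-bonded to O and single-bonded to carbon.
Exactly one fragment in the molecule meets all constraints, giving 1 match.

1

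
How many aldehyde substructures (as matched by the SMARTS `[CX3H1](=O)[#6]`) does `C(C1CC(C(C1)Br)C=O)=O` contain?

2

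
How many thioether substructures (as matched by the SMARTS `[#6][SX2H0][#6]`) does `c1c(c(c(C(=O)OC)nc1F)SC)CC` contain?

1

[#6][SX2H0][#6] is the SMARTS for a thioether: an aliphatic sulfur bridging two carbons with no H on the sulfur.
Exactly one fragment in the molecule meets all constraints, giving 1 match.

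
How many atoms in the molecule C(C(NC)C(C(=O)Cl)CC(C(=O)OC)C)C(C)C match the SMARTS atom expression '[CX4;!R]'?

11

Check the 18 heavy atoms by environment: 11× C (X4, acyclic) → match; 2× C (X3, acyclic) → no; 2× O (X1, acyclic) → no; 1× O (X2, acyclic) → no; 1× N (X3, acyclic) → no; 1× Cl (X1, acyclic) → no.
That gives 11 matching atoms.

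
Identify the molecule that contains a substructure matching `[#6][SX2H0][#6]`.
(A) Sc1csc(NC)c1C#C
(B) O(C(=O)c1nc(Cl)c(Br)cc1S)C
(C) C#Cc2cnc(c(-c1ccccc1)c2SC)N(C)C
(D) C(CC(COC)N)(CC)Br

[#6][SX2H0][#6] describes an aliphatic sulfur bridging two carbons with no H on the sulfur (a thioether).
(A) has a thiol (-SH) but the sulfur has H1, not H0 bridging two carbons.
(B) has a thiol (-SH) but the sulfur has H1, not H0 bridging two carbons.
(C) contains a methylthio ether (-SCH3), which satisfies every atom and bond constraint.
(D) has a methoxy ether (-OCH3) but the bridging atom is O, not S.
So the answer is (C).

C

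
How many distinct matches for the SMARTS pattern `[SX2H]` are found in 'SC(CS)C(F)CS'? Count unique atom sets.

[SX2H] is the SMARTS for a thiol: an aliphatic sulfur with two connections, one being H.
The molecule carries 3 separate instances of a thiol (-SH) meeting every constraint; each maps to a distinct set of atoms, giving 3 matches.

3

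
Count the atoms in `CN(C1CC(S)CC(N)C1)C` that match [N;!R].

The query [N;!R] means: aliphatic nitrogen not in a ring.
Check the 11 heavy atoms by environment: 6× C (in 6-ring) → no; 1× S (acyclic) → no; 2× N (acyclic) → match; 2× C (acyclic) → no.
That gives 2 matching atoms.

2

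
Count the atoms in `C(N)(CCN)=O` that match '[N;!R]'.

2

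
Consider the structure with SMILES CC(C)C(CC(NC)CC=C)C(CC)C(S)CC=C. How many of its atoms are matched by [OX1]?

0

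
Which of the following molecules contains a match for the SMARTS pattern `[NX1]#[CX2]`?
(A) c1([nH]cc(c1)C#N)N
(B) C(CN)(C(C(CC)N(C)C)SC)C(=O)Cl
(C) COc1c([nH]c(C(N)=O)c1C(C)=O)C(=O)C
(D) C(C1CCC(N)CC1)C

[NX1]#[CX2] describes a nitrogen triple-bonded to a two-connected carbon (a nitrile).
(A) contains a nitrile (-C#N), which satisfies every atom and bond constraint.
(B) has a primary amino group (-NH2) but the nitrogen is NX3 (three connections), not NX1 triple-bonded.
(C) has a primary amide (-C(=O)NH2) but the nitrogen is NX3, not NX1.
(D) has a primary amino group (-NH2) but the nitrogen is NX3 (three connections), not NX1 triple-bonded.
So the answer is (A).

A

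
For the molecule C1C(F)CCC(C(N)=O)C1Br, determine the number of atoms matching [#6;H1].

3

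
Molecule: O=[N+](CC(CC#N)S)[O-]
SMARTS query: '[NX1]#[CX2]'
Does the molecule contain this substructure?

The pattern [NX1]#[CX2] describes a nitrogen triple-bonded to a two-connected carbon — a nitrile.
The molecule carries a nitrile (-C#N), whose atoms satisfy every constraint of the query, so the pattern matches.

Yes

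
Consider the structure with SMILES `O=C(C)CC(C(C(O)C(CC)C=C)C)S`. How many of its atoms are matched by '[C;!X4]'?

3

The query [C;!X4] means: aliphatic carbon that does not have four total connections.
Check the 15 heavy atoms by environment: 9× C (X4) → no; 3× C (X3) → match; 1× O (X2) → no; 1× S (X2) → no; 1× O (X1) → no.
That gives 3 matching atoms.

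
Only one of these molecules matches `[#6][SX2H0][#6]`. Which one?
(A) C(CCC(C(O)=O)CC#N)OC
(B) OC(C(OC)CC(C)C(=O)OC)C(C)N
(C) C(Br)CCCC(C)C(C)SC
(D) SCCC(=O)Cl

[#6][SX2H0][#6] describes an aliphatic sulfur bridging two carbons with no H on the sulfur (a thioether).
(A) has a methoxy ether (-OCH3) but the bridging atom is O, not S.
(B) has a methoxy ether (-OCH3) but the bridging atom is O, not S.
(C) contains a methylthio ether (-SCH3), which satisfies every atom and bond constraint.
(D) has a thiol (-SH) but the sulfur has H1, not H0 bridging two carbons.
So the answer is (C).

C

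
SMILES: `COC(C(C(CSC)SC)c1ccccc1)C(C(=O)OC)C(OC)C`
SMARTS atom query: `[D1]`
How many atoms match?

7

The query [D1] means: atom with exactly one heavy-atom neighbour (degree 1).
Check the 25 heavy atoms by environment: 1× C (D2) → no; 6× C (D3) → no; 6× C (D1) → match; 2× S (D2) → no; 1× O (D1) → match; 3× O (D2) → no; 1× c (aromatic, D3) → no; 5× c (aromatic, D2) → no.
Summing the matching environments: 6 + 1 = 7 matching atoms.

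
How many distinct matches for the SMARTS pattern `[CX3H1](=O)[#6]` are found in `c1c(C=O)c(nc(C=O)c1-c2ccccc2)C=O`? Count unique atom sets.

3

[CX3H1](=O)[#6] is the SMARTS for an aldehyde: an sp2 carbon with one H, double-bonded to O and single-bonded to carbon.
The molecule carries 3 separate instances of an aldehyde (-CHO) meeting every constraint; each maps to a distinct set of atoms, giving 3 matches.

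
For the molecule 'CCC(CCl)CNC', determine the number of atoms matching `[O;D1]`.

0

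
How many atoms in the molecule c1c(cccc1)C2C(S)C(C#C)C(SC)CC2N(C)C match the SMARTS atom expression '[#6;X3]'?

The query [#6;X3] means: any carbon (aromatic or not) with three total connections.
Check the 20 heavy atoms by environment: 9× C (X4) → no; 2× S (X2) → no; 2× C (X2) → no; 1× N (X3) → no; 6× c (aromatic, X3) → match.
That gives 6 matching atoms.

6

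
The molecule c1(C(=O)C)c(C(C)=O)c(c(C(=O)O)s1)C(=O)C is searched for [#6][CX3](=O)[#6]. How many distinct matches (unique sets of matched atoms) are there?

3

[#6][CX3](=O)[#6] is the SMARTS for a ketone: a carbonyl carbon (no H) flanked by two carbons.
The molecule carries 3 separate instances of an acetyl/ketone group (-C(=O)CH3) meeting every constraint; each maps to a distinct set of atoms, giving 3 matches.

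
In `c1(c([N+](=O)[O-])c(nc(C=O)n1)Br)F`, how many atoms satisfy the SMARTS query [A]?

7

Check the 13 heavy atoms by environment: 2× n (aromatic) → no; 4× c (aromatic) → no; 1× Br → match; 1× C → match; 2× O → match; 1× N (charge +1) → match; 1× O (charge -1) → match; 1× F → match.
Summing the matching environments: 1 + 1 + 2 + 1 + 1 + 1 = 7 matching atoms.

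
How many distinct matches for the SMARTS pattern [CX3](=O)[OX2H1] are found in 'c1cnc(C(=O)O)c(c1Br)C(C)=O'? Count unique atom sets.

[CX3](=O)[OX2H1] is the SMARTS for a carboxylic acid: an sp2 carbon double-bonded to O and single-bonded to an -OH oxygen.
Exactly one fragment in the molecule meets all constraints, giving 1 match.

1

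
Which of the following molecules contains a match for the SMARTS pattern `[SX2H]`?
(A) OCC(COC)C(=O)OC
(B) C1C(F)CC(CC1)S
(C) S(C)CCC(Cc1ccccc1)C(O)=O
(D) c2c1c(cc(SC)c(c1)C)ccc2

[SX2H] describes an aliphatic sulfur with two connections, one being H (a thiol).
(A) has a hydroxyl group (-OH) but it is an -OH, not an -SH.
(B) contains a thiol (-SH), which satisfies every atom and bond constraint.
(C) has a methylthio ether (-SCH3) but the sulfur has H0 (bonded to two carbons), not H1.
(D) has a methylthio ether (-SCH3) but the sulfur has H0 (bonded to two carbons), not H1.
So the answer is (B).

B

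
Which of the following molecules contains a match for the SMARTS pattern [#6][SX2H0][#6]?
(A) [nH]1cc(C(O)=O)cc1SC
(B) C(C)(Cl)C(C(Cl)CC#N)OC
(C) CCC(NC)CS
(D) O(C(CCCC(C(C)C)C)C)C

[#6][SX2H0][#6] describes an aliphatic sulfur bridging two carbons with no H on the sulfur (a thioether).
(A) contains a methylthio ether (-SCH3), which satisfies every atom and bond constraint.
(B) has a methoxy ether (-OCH3) but the bridging atom is O, not S.
(C) has a thiol (-SH) but the sulfur has H1, not H0 bridging two carbons.
(D) has a methoxy ether (-OCH3) but the bridging atom is O, not S.
So the answer is (A).

A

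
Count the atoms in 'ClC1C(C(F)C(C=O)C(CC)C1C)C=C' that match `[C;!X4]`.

3

The query [C;!X4] means: aliphatic carbon that does not have four total connections.
Check the 15 heavy atoms by environment: 9× C (X4) → no; 3× C (X3) → match; 1× O (X1) → no; 1× Cl (X1) → no; 1× F (X1) → no.
That gives 3 matching atoms.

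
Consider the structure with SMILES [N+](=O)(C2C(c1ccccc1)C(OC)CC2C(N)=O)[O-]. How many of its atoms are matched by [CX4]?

6

The query [CX4] means: C with X4: aliphatic carbon with exactly 4 total connections (bonds + H).
Check the 19 heavy atoms by environment: 6× C (X4) → match; 1× N (charge +1, X3) → no; 1× O (charge -1, X1) → no; 2× O (X1) → no; 1× C (X3) → no; 1× N (X3) → no; 6× c (aromatic, X3) → no; 1× O (X2) → no.
That gives 6 matching atoms.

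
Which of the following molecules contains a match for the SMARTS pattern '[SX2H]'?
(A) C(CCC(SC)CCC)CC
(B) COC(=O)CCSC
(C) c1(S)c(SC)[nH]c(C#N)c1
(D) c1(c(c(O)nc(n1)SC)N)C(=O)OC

C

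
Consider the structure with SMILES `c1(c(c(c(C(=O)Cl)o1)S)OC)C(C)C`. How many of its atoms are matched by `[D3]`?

6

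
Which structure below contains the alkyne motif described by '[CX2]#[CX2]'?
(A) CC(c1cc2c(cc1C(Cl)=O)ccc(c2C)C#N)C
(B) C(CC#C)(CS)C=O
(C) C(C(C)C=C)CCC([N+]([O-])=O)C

[CX2]#[CX2] describes a carbon-carbon triple bond (an alkyne).
(A) has a nitrile (-C#N) but the triple bond is C#N, not C#C.
(B) contains an ethynyl group (-C#CH), which satisfies every atom and bond constraint.
(C) has a vinyl group (-CH=CH2) but the C=C is a double bond; both carbons are CX3, not CX2.
So the answer is (B).

B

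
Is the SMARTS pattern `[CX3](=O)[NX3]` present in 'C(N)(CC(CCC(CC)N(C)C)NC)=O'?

Yes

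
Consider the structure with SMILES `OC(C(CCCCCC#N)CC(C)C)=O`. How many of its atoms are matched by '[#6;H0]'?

2

The query [#6;H0] means: any carbon with no attached hydrogen.
Check the 15 heavy atoms by environment: 6× C (H2) → no; 2× C (H1) → no; 2× C (H3) → no; 2× C (H0) → match; 1× N (H0) → no; 1× O (H0) → no; 1× O (H1) → no.
That gives 2 matching atoms.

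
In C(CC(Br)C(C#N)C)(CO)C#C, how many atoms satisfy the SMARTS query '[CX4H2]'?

2

The query [CX4H2] means: sp3 carbon (X4) with exactly two hydrogens.
Check the 12 heavy atoms by environment: 1× C (H3, X4) → no; 3× C (H1, X4) → no; 2× C (H2, X4) → match; 2× C (H0, X2) → no; 1× C (H1, X2) → no; 1× N (H0, X1) → no; 1× O (H1, X2) → no; 1× Br (H0, X1) → no.
That gives 2 matching atoms.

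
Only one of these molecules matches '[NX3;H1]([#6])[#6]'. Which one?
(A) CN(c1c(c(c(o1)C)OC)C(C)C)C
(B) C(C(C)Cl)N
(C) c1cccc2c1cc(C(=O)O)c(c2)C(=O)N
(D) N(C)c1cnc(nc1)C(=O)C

[NX3;H1]([#6])[#6] describes a trivalent nitrogen with one H, bonded to two carbons (a secondary amine).
(A) has a dimethylamino group (-N(CH3)2) but the nitrogen has H0, not H1.
(B) has a primary amino group (-NH2) but the nitrogen has H2 and only one carbon neighbour.
(C) has a primary amide (-C(=O)NH2) but the -C(=O)NH2 nitrogen has H2, not H1.
(D) contains an N-methylamino group (-NHCH3), which satisfies every atom and bond constraint.
So the answer is (D).

D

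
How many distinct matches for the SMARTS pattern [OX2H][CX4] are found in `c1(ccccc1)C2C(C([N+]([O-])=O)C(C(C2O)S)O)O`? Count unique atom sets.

3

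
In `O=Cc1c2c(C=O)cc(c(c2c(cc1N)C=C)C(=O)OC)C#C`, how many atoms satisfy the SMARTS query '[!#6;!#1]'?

5

The query [!#6;!#1] means: not carbon and not hydrogen — any heteroatom.
Check the 23 heavy atoms by environment: 10× c (aromatic) → no; 8× C → no; 1× N → match; 4× O → match.
Summing the matching environments: 1 + 4 = 5 matching atoms.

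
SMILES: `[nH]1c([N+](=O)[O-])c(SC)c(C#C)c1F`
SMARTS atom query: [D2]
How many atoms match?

Check the 13 heavy atoms by environment: 1× n (aromatic, D2) → match; 4× c (aromatic, D3) → no; 1× S (D2) → match; 2× C (D1) → no; 1× N (charge +1, D3) → no; 1× O (charge -1, D1) → no; 1× O (D1) → no; 1× C (D2) → match; 1× F (D1) → no.
Summing the matching environments: 1 + 1 + 1 = 3 matching atoms.

3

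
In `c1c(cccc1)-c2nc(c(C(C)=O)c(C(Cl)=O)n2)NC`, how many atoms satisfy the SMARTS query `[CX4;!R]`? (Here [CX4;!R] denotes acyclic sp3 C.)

The query [CX4;!R] means: aliphatic carbon with four total connections, not in a ring.
Check the 20 heavy atoms by environment: 2× n (aromatic, X2, in 6-ring) → no; 10× c (aromatic, X3, in 6-ring) → no; 1× N (X3, acyclic) → no; 2× C (X4, acyclic) → match; 2× C (X3, acyclic) → no; 2× O (X1, acyclic) → no; 1× Cl (X1, acyclic) → no.
That gives 2 matching atoms.

2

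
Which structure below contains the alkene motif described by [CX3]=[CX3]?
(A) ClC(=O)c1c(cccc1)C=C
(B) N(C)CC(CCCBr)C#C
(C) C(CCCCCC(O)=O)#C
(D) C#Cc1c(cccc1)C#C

A

[CX3]=[CX3] describes a non-aromatic C=C double bond between two sp2 carbons (an alkene).
(A) contains a vinyl group (-CH=CH2), which satisfies every atom and bond constraint.
(B) has an ethynyl group (-C#CH) but the C-C bond is a triple bond, not a double bond.
(C) has an ethynyl group (-C#CH) but the C-C bond is a triple bond, not a double bond.
(D) has an ethynyl group (-C#CH) but the C-C bond is a triple bond, not a double bond.
So the answer is (A).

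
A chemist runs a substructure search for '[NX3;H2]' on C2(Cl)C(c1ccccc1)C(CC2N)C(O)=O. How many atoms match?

1

The query [NX3;H2] means: aliphatic N with 3 total connections, two of them H — an -NH2 nitrogen (amine or amide).
Check the 16 heavy atoms by environment: 4× C (H1, X4) → no; 1× C (H2, X4) → no; 1× C (H0, X3) → no; 1× O (H0, X1) → no; 1× O (H1, X2) → no; 1× Cl (H0, X1) → no; 1× N (H2, X3) → match; 1× c (aromatic, H0, X3) → no; 5× c (aromatic, H1, X3) → no.
That gives 1 matching atom.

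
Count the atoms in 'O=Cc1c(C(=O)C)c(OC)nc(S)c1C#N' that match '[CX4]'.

2

The query [CX4] means: C with X4: aliphatic carbon with exactly 4 total connections (bonds + H).
Check the 16 heavy atoms by environment: 1× n (aromatic, X2) → no; 5× c (aromatic, X3) → no; 1× S (X2) → no; 2× C (X3) → no; 2× O (X1) → no; 1× C (X2) → no; 1× N (X1) → no; 2× C (X4) → match; 1× O (X2) → no.
That gives 2 matching atoms.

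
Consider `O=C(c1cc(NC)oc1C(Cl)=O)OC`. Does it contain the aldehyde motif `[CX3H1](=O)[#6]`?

The pattern [CX3H1](=O)[#6] describes an sp2 carbon with one H, double-bonded to O and single-bonded to carbon — an aldehyde.
The closest candidate here is a methyl-ester group (-C(=O)OCH3), but the carbonyl carbon has H0, not H1. No other fragment satisfies the full query, so there is no match.

No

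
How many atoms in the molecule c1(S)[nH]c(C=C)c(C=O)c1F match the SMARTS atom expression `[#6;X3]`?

7

The query [#6;X3] means: any carbon (aromatic or not) with three total connections.
Check the 11 heavy atoms by environment: 1× n (aromatic, X3) → no; 4× c (aromatic, X3) → match; 3× C (X3) → match; 1× O (X1) → no; 1× F (X1) → no; 1× S (X2) → no.
Summing the matching environments: 4 + 3 = 7 matching atoms.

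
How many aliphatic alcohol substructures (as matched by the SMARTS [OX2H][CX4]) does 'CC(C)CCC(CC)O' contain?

[OX2H][CX4] is the SMARTS for an aliphatic alcohol: a hydroxyl oxygen bound to an sp3 (X4) carbon.
Exactly one fragment in the molecule meets all constraints, giving 1 match.

1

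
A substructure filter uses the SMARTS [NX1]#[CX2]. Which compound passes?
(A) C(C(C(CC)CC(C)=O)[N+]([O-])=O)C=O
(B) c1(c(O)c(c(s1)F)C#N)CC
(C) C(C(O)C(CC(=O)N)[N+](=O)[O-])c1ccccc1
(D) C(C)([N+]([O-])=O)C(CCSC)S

[NX1]#[CX2] describes a nitrogen triple-bonded to a two-connected carbon (a nitrile).
(A) has a nitro group (-[N+](=O)[O-]) but there is no C#N triple bond.
(B) contains a nitrile (-C#N), which satisfies every atom and bond constraint.
(C) has a primary amide (-C(=O)NH2) but the nitrogen is NX3, not NX1.
(D) has a nitro group (-[N+](=O)[O-]) but there is no C#N triple bond.
So the answer is (B).

B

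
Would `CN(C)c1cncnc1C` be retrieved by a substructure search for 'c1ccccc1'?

No

The pattern c1ccccc1 describes six aromatic carbons in a ring — a benzene ring.
The closest candidate here is a methyl group (-CH3), but no six-membered all-carbon aromatic ring is present. No other fragment satisfies the full query, so there is no match.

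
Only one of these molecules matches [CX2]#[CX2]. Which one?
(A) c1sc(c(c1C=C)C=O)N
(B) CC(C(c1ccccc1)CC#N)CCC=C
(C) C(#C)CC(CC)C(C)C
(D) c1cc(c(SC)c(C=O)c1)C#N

C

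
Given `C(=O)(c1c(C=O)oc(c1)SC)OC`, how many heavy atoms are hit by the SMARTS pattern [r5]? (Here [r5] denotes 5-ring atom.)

5

Check the 13 heavy atoms by environment: 1× o (aromatic, in 5-ring) → match; 4× c (aromatic, in 5-ring) → match; 1× S (acyclic) → no; 4× C (acyclic) → no; 3× O (acyclic) → no.
Summing the matching environments: 1 + 4 = 5 matching atoms.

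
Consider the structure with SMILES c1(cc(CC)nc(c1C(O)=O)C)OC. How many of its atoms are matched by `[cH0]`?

Check the 14 heavy atoms by environment: 1× n (aromatic, H0) → no; 4× c (aromatic, H0) → match; 1× c (aromatic, H1) → no; 1× C (H2) → no; 3× C (H3) → no; 2× O (H0) → no; 1× C (H0) → no; 1× O (H1) → no.
That gives 4 matching atoms.

4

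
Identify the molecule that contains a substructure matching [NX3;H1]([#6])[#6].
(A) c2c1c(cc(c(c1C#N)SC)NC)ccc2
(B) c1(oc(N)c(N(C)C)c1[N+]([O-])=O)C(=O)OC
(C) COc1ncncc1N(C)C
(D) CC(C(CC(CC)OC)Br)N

[NX3;H1]([#6])[#6] describes a trivalent nitrogen with one H, bonded to two carbons (a secondary amine).
(A) contains an N-methylamino group (-NHCH3), which satisfies every atom and bond constraint.
(B) has a dimethylamino group (-N(CH3)2) but the nitrogen has H0, not H1.
(C) has a dimethylamino group (-N(CH3)2) but the nitrogen has H0, not H1.
(D) has a primary amino group (-NH2) but the nitrogen has H2 and only one carbon neighbour.
So the answer is (A).

A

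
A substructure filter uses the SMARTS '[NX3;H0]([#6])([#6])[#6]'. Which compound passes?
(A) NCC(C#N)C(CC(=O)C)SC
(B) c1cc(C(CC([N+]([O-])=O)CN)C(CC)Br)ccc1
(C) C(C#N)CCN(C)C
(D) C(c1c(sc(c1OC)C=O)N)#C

C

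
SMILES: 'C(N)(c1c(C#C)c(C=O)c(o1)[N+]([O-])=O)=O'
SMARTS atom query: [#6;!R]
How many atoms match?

The query [#6;!R] means: carbon not in any ring.
Check the 15 heavy atoms by environment: 1× o (aromatic, in 5-ring) → no; 4× c (aromatic, in 5-ring) → no; 1× N (charge +1, acyclic) → no; 1× O (charge -1, acyclic) → no; 3× O (acyclic) → no; 4× C (acyclic) → match; 1× N (acyclic) → no.
That gives 4 matching atoms.

4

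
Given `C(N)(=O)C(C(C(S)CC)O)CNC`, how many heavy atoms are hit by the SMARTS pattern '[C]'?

8

Check the 13 heavy atoms by environment: 8× C → match; 2× O → no; 2× N → no; 1× S → no.
That gives 8 matching atoms.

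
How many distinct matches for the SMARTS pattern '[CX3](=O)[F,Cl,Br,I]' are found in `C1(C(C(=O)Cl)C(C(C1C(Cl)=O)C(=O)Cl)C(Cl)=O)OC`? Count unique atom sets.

4

[CX3](=O)[F,Cl,Br,I] is the SMARTS for an acyl halide: a carbonyl carbon bonded to a halogen.
The molecule carries 4 separate instances of an acyl chloride (-C(=O)Cl) meeting every constraint; each maps to a distinct set of atoms, giving 4 matches.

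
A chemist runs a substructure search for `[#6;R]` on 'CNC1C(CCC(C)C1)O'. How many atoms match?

Check the 10 heavy atoms by environment: 6× C (in 6-ring) → match; 1× O (acyclic) → no; 2× C (acyclic) → no; 1× N (acyclic) → no.
That gives 6 matching atoms.

6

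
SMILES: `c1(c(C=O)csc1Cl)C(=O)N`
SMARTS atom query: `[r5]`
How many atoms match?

5

The query [r5] means: r5 matches atoms in a five-membered ring.
Check the 11 heavy atoms by environment: 1× s (aromatic, in 5-ring) → match; 4× c (aromatic, in 5-ring) → match; 2× C (acyclic) → no; 2× O (acyclic) → no; 1× N (acyclic) → no; 1× Cl (acyclic) → no.
Summing the matching environments: 1 + 4 = 5 matching atoms.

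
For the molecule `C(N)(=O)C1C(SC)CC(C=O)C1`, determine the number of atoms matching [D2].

4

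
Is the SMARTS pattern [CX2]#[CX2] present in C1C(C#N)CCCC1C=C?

No

The pattern [CX2]#[CX2] describes a carbon-carbon triple bond — an alkyne.
The closest candidate here is a nitrile (-C#N), but the triple bond is C#N, not C#C. No other fragment satisfies the full query, so there is no match.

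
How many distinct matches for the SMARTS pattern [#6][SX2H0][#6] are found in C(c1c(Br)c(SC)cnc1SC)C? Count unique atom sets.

2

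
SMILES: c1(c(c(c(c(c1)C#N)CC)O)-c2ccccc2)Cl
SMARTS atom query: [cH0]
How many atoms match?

6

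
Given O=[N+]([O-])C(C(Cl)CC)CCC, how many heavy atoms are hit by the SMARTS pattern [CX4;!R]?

Check the 11 heavy atoms by environment: 7× C (X4, acyclic) → match; 1× N (charge +1, X3, acyclic) → no; 1× O (charge -1, X1, acyclic) → no; 1× O (X1, acyclic) → no; 1× Cl (X1, acyclic) → no.
That gives 7 matching atoms.

7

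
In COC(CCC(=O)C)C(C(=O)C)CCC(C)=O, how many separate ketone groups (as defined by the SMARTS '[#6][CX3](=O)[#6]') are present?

[#6][CX3](=O)[#6] is the SMARTS for a ketone: a carbonyl carbon (no H) flanked by two carbons.
The molecule carries 3 separate instances of an acetyl/ketone group (-C(=O)CH3) meeting every constraint; each maps to a distinct set of atoms, giving 3 matches.

3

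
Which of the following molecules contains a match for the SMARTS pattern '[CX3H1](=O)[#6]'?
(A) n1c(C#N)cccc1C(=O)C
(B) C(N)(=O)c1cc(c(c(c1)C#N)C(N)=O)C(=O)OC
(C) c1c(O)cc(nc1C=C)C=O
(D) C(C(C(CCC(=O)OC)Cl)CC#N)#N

C

[CX3H1](=O)[#6] describes an sp2 carbon with one H, double-bonded to O and single-bonded to carbon (an aldehyde).
(A) has an acetyl/ketone group (-C(=O)CH3) but the carbonyl carbon has H0 (two carbon neighbours), not H1.
(B) has a methyl-ester group (-C(=O)OCH3) but the carbonyl carbon has H0, not H1.
(C) contains an aldehyde (-CHO), which satisfies every atom and bond constraint.
(D) has a methyl-ester group (-C(=O)OCH3) but the carbonyl carbon has H0, not H1.
So the answer is (C).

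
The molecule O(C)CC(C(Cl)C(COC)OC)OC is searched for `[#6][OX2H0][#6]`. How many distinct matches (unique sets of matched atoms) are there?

[#6][OX2H0][#6] is the SMARTS for an ether: an aliphatic oxygen bridging two carbons with no H on the oxygen.
The molecule carries 4 separate instances of a methoxy ether (-OCH3) meeting every constraint; each maps to a distinct set of atoms, giving 4 matches.

4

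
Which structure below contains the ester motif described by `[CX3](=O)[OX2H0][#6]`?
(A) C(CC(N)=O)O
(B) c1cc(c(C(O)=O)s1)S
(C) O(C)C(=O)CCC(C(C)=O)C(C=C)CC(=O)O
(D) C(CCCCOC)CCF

[CX3](=O)[OX2H0][#6] describes a carbonyl carbon bonded to an oxygen that is itself bonded to carbon (no H on that O) (an ester).
(A) has a primary amide (-C(=O)NH2) but the carbonyl is bonded to N, not to an O-C linkage.
(B) has a carboxylic acid group (-C(=O)OH) but the singly-bonded O carries H (OX2H1, not H0).
(C) contains a methyl-ester group (-C(=O)OCH3), which satisfies every atom and bond constraint.
(D) has a methoxy ether (-OCH3) but the ether oxygen is not adjacent to a C=O carbon.
So the answer is (C).

C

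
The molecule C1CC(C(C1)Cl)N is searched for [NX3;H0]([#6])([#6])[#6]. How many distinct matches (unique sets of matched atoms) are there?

0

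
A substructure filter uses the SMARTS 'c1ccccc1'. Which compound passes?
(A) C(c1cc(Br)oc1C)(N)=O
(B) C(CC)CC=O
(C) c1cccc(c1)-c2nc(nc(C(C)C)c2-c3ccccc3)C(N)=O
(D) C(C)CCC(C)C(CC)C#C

c1ccccc1 describes six aromatic carbons in a ring (a benzene ring).
(A) has a methyl group (-CH3) but no six-membered all-carbon aromatic ring is present.
(B) has a methyl group (-CH3) but no six-membered all-carbon aromatic ring is present.
(C) contains a phenyl ring, which satisfies every atom and bond constraint.
(D) has a methyl group (-CH3) but no six-membered all-carbon aromatic ring is present.
So the answer is (C).

C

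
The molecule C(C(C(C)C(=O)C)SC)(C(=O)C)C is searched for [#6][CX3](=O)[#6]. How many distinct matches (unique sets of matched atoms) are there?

2

[#6][CX3](=O)[#6] is the SMARTS for a ketone: a carbonyl carbon (no H) flanked by two carbons.
The molecule carries 2 separate instances of an acetyl/ketone group (-C(=O)CH3) meeting every constraint; each maps to a distinct set of atoms, giving 2 matches.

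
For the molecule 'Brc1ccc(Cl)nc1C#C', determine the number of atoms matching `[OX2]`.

The query [OX2] means: aliphatic oxygen with two total connections — ether, hydroxyl, or ester single-bond O.
Check the 10 heavy atoms by environment: 1× n (aromatic, X2) → no; 5× c (aromatic, X3) → no; 1× Br (X1) → no; 2× C (X2) → no; 1× Cl (X1) → no.
No environment satisfies the query, so 0 matching atoms.

0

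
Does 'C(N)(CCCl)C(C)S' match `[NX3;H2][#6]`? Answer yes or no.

The pattern [NX3;H2][#6] describes a trivalent nitrogen with two H attached to carbon — a primary amine.
The molecule carries a primary amino group (-NH2), whose atoms satisfy every constraint of the query, so the pattern matches.

Yes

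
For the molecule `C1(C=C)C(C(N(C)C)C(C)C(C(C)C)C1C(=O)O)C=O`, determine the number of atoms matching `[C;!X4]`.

4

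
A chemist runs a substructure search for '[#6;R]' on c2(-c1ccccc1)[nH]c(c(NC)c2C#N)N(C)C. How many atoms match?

10

Check the 18 heavy atoms by environment: 1× n (aromatic, in 5-ring) → no; 4× c (aromatic, in 5-ring) → match; 3× N (acyclic) → no; 4× C (acyclic) → no; 6× c (aromatic, in 6-ring) → match.
Summing the matching environments: 4 + 6 = 10 matching atoms.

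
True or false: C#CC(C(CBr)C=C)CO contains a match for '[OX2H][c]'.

The pattern [OX2H][c] describes a hydroxyl oxygen attached to an aromatic carbon — a phenol.
The closest candidate here is a hydroxyl group (-OH), but the -OH is on an aliphatic carbon, not an aromatic c. No other fragment satisfies the full query, so there is no match.

False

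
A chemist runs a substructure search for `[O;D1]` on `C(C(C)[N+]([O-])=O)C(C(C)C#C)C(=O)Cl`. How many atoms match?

3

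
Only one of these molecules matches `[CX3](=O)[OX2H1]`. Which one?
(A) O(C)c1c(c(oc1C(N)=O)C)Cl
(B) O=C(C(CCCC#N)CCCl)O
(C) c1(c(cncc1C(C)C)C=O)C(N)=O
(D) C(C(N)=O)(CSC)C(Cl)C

[CX3](=O)[OX2H1] describes an sp2 carbon double-bonded to O and single-bonded to an -OH oxygen (a carboxylic acid).
(A) has a primary amide (-C(=O)NH2) but the carbonyl is bonded to N, not to an -OH oxygen.
(B) contains a carboxylic acid group (-C(=O)OH), which satisfies every atom and bond constraint.
(C) has an aldehyde (-CHO) but there is no singly-bonded oxygen on the carbonyl carbon.
(D) has a primary amide (-C(=O)NH2) but the carbonyl is bonded to N, not to an -OH oxygen.
So the answer is (B).

B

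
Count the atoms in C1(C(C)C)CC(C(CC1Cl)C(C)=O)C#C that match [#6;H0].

The query [#6;H0] means: any carbon with no attached hydrogen.
Check the 15 heavy atoms by environment: 6× C (H1) → no; 2× C (H2) → no; 2× C (H0) → match; 1× O (H0) → no; 3× C (H3) → no; 1× Cl (H0) → no.
That gives 2 matching atoms.

2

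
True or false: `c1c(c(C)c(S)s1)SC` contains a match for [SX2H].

True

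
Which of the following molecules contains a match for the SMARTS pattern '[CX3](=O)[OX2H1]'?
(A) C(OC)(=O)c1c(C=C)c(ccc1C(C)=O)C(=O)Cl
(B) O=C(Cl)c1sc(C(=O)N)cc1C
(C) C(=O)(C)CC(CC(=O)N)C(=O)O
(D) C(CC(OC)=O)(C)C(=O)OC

[CX3](=O)[OX2H1] describes an sp2 carbon double-bonded to O and single-bonded to an -OH oxygen (a carboxylic acid).
(A) has an acyl chloride (-C(=O)Cl) but the carbonyl is bonded to Cl, not to an -OH oxygen.
(B) has a primary amide (-C(=O)NH2) but the carbonyl is bonded to N, not to an -OH oxygen.
(C) contains a carboxylic acid group (-C(=O)OH), which satisfies every atom and bond constraint.
(D) has a methyl-ester group (-C(=O)OCH3) but the singly-bonded O has no H (OX2H0, not OX2H1).
So the answer is (C).

C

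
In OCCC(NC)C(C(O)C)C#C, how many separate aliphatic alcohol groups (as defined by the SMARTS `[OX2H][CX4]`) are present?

2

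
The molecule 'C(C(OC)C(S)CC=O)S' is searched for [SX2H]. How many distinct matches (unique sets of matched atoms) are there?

[SX2H] is the SMARTS for a thiol: an aliphatic sulfur with two connections, one being H.
The molecule carries 2 separate instances of a thiol (-SH) meeting every constraint; each maps to a distinct set of atoms, giving 2 matches.

2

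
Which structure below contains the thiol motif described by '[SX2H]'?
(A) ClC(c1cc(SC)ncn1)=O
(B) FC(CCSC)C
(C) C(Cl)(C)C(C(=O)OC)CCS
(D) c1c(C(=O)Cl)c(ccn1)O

[SX2H] describes an aliphatic sulfur with two connections, one being H (a thiol).
(A) has a methylthio ether (-SCH3) but the sulfur has H0 (bonded to two carbons), not H1.
(B) has a methylthio ether (-SCH3) but the sulfur has H0 (bonded to two carbons), not H1.
(C) contains a thiol (-SH), which satisfies every atom and bond constraint.
(D) has a hydroxyl group (-OH) but it is an -OH, not an -SH.
So the answer is (C).

C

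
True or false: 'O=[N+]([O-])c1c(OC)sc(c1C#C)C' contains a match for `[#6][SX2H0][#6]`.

False

The pattern [#6][SX2H0][#6] describes an aliphatic sulfur bridging two carbons with no H on the sulfur — a thioether.
The closest candidate here is a methoxy ether (-OCH3), but the bridging atom is O, not S. No other fragment satisfies the full query, so there is no match.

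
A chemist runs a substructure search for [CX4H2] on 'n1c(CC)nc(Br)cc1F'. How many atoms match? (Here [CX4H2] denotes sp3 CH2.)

The query [CX4H2] means: sp3 carbon (X4) with exactly two hydrogens.
Check the 10 heavy atoms by environment: 2× n (aromatic, H0, X2) → no; 3× c (aromatic, H0, X3) → no; 1× c (aromatic, H1, X3) → no; 1× F (H0, X1) → no; 1× C (H2, X4) → match; 1× C (H3, X4) → no; 1× Br (H0, X1) → no.
That gives 1 matching atom.

1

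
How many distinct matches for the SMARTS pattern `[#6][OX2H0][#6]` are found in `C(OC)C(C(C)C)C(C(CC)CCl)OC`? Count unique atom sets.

[#6][OX2H0][#6] is the SMARTS for an ether: an aliphatic oxygen bridging two carbons with no H on the oxygen.
The molecule carries 2 separate instances of a methoxy ether (-OCH3) meeting every constraint; each maps to a distinct set of atoms, giving 2 matches.

2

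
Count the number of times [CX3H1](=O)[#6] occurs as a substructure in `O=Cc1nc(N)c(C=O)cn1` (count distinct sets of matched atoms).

2

[CX3H1](=O)[#6] is the SMARTS for an aldehyde: an sp2 carbon with one H, double-bonded to O and single-bonded to carbon.
The molecule carries 2 separate instances of an aldehyde (-CHO) meeting every constraint; each maps to a distinct set of atoms, giving 2 matches.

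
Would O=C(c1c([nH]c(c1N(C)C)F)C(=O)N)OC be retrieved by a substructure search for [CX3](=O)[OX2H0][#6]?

Yes

The pattern [CX3](=O)[OX2H0][#6] describes a carbonyl carbon bonded to an oxygen that is itself bonded to carbon (no H on that O) — an ester.
The molecule carries a methyl-ester group (-C(=O)OCH3), whose atoms satisfy every constraint of the query, so the pattern matches.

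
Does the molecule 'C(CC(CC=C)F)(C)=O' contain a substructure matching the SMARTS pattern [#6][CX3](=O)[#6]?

Yes

The pattern [#6][CX3](=O)[#6] describes a carbonyl carbon (no H) flanked by two carbons — a ketone.
The molecule carries an acetyl/ketone group (-C(=O)CH3), whose atoms satisfy every constraint of the query, so the pattern matches.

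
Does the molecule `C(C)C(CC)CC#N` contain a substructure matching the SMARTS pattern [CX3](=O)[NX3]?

No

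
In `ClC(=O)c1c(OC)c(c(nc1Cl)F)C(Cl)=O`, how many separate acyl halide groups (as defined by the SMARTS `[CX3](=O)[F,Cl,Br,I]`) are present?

[CX3](=O)[F,Cl,Br,I] is the SMARTS for an acyl halide: a carbonyl carbon bonded to a halogen.
The molecule carries 2 separate instances of an acyl chloride (-C(=O)Cl) meeting every constraint; each maps to a distinct set of atoms, giving 2 matches.

2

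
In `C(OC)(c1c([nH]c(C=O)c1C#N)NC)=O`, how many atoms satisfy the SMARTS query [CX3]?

The query [CX3] means: C with X3: aliphatic carbon with exactly 3 total connections.
Check the 15 heavy atoms by environment: 1× n (aromatic, X3) → no; 4× c (aromatic, X3) → no; 1× C (X2) → no; 1× N (X1) → no; 1× N (X3) → no; 2× C (X4) → no; 2× C (X3) → match; 2× O (X1) → no; 1× O (X2) → no.
That gives 2 matching atoms.

2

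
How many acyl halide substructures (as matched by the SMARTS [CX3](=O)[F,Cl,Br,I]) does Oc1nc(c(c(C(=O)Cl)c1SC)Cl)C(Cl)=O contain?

2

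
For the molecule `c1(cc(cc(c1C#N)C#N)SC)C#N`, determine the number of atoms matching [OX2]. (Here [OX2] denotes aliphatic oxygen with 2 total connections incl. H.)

0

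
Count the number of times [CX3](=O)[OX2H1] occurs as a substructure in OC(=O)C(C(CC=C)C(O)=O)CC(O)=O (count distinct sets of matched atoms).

3

[CX3](=O)[OX2H1] is the SMARTS for a carboxylic acid: an sp2 carbon double-bonded to O and single-bonded to an -OH oxygen.
The molecule carries 3 separate instances of a carboxylic acid group (-C(=O)OH) meeting every constraint; each maps to a distinct set of atoms, giving 3 matches.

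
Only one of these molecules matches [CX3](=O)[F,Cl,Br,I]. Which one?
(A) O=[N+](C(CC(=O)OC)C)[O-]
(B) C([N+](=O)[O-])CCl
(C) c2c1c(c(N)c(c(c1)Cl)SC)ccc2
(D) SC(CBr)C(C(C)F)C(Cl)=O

D

[CX3](=O)[F,Cl,Br,I] describes a carbonyl carbon bonded to a halogen (an acyl halide).
(A) has a methyl-ester group (-C(=O)OCH3) but the carbonyl is bonded to -O-C, not to a halogen.
(B) has a chloro substituent but the Cl is not on a carbonyl carbon.
(C) has a chloro substituent but the Cl is not on a carbonyl carbon.
(D) contains an acyl chloride (-C(=O)Cl), which satisfies every atom and bond constraint.
So the answer is (D).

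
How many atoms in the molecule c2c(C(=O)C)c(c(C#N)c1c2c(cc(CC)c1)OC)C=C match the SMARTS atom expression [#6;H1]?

4

The query [#6;H1] means: any carbon bearing exactly one hydrogen.
Check the 21 heavy atoms by environment: 7× c (aromatic, H0) → no; 3× c (aromatic, H1) → match; 1× C (H1) → match; 2× C (H2) → no; 2× C (H0) → no; 2× O (H0) → no; 3× C (H3) → no; 1× N (H0) → no.
Summing the matching environments: 3 + 1 = 4 matching atoms.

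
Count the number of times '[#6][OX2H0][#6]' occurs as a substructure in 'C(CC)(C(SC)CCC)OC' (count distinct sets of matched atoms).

[#6][OX2H0][#6] is the SMARTS for an ether: an aliphatic oxygen bridging two carbons with no H on the oxygen.
Exactly one fragment in the molecule meets all constraints, giving 1 match.

1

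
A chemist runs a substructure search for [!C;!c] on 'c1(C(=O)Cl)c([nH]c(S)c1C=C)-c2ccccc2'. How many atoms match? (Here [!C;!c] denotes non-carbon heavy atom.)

4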